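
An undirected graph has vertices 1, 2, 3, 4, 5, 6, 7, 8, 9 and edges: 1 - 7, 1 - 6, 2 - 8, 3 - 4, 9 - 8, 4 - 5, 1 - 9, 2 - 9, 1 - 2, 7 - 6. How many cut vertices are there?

2

Removing 1 increases the component count from 2 to 3, so 1 is a cut vertex.
Removing 4 increases the component count from 2 to 3, so 4 is a cut vertex.
By contrast removing 8 leaves 2 components; it is not a cut vertex. No other vertex is a cut vertex either.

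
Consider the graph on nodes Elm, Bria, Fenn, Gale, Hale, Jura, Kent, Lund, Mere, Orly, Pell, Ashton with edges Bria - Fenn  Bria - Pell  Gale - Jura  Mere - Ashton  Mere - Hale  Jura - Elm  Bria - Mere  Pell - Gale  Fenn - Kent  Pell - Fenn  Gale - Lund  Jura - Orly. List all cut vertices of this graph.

Removing Bria increases the component count from 1 to 2, so Bria is a cut vertex.
Removing Fenn increases the component count from 1 to 2, so Fenn is a cut vertex.
Removing Gale increases the component count from 1 to 3, so Gale is a cut vertex.
Likewise Jura, Mere, Pell are cut vertices.
By contrast removing Elm leaves 1 component; it is not a cut vertex. No other vertex is a cut vertex either.

Bria, Fenn, Gale, Jura, Mere, Pell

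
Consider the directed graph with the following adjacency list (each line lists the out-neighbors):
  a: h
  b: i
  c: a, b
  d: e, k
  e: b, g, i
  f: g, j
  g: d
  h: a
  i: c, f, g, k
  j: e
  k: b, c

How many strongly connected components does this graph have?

2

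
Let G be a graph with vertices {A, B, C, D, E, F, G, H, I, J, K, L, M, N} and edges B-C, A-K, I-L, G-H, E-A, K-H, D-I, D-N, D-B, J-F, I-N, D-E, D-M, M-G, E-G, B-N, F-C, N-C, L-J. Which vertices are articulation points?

D

Removing D increases the component count from 1 to 2, so D is a cut vertex.
By contrast removing C leaves 1 component; it is not a cut vertex. No other vertex is a cut vertex either.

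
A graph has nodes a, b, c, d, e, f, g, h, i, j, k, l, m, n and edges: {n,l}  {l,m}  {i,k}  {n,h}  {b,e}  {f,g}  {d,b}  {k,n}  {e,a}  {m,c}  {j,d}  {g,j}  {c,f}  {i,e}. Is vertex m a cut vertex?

No

Deleting m leaves 1 component (was 1) (its neighbors c, l remain connected to each other), so m is not a cut vertex.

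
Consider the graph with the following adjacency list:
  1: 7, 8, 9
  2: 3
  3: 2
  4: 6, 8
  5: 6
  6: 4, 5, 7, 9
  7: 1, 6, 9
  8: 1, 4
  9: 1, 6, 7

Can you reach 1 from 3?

No

The component containing 3 is {2, 3}, and 1 is not in it.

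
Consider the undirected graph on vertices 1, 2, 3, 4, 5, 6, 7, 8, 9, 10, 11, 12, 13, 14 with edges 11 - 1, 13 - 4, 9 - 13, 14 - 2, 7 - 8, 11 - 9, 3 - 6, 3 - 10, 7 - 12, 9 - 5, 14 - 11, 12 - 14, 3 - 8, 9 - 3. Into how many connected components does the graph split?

Starting from 1 we can reach 1, 2, 3, 4, 5, 6, 7, 8, 9, 10, 11, 12, 13, 14. That is one component of size 14.
Total: 1 component.

1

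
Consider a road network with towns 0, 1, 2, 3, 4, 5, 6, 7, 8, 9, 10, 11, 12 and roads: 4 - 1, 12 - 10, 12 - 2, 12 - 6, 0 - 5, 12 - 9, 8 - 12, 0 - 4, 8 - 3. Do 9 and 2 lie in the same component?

Yes

From 9 we can reach 2, 3, 6, 8, 9, 10, 12, which includes 2.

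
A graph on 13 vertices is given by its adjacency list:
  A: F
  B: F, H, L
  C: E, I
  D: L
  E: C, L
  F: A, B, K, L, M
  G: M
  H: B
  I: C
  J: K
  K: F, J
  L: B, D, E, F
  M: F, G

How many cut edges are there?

10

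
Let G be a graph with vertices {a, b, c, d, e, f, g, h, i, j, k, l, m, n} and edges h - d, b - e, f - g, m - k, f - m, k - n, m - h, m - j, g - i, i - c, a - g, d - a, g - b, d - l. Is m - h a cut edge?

After removing m - h, the path m-f-g-a-d-h still connects them, so the edge is not a bridge.

No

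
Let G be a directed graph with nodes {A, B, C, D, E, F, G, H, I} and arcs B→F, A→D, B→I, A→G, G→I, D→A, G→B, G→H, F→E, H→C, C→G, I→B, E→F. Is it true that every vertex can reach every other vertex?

There is no directed path from F to B, so the graph is not strongly connected.

No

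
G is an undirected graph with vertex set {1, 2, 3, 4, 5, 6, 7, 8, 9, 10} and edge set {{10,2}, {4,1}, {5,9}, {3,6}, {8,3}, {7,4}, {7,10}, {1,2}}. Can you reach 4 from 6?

The component containing 6 is {3, 6, 8}, and 4 is not in it.

No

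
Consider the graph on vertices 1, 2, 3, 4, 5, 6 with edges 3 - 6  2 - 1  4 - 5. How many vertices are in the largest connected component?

2

Starting from 1 we can reach 1, 2. That is one component of size 2.
Starting from 3 we can reach 3, 6. That is one component of size 2.
Starting from 4 we can reach 4, 5. That is one component of size 2.
The largest has 2 vertices.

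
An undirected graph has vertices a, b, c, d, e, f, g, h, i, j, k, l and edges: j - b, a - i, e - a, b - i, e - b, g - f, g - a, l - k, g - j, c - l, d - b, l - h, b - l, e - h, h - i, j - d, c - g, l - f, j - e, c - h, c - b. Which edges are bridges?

k-l

The edges on the cycle g-j-d-b-l-f-g are not bridges since each lies on that cycle.
But removing k - l disconnects k from l — this is a bridge.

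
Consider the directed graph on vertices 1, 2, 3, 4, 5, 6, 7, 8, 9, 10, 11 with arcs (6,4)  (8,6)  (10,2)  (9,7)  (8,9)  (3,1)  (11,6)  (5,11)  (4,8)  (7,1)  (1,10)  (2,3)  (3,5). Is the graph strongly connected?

Yes

From 5 we can reach every vertex (1, 2, 3, 4, 5, 6, 7, 8, 9, 10, 11), and every vertex can reach 5 (1, 2, 3, 4, 5, 6, 7, 8, 9, 10, 11). So the whole graph is one strongly connected component.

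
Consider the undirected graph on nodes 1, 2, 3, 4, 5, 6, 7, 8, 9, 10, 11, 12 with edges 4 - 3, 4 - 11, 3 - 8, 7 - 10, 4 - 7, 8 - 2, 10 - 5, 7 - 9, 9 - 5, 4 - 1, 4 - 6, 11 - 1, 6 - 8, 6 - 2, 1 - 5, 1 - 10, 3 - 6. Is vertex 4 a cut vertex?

Yes

Deleting 4 raises the number of components from 2 to 3, so 4 is a cut vertex.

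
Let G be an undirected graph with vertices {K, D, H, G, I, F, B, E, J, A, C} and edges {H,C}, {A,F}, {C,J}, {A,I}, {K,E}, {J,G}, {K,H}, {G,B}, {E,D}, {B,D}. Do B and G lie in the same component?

Yes

From B we can reach B, C, D, E, G, H, J, K, which includes G.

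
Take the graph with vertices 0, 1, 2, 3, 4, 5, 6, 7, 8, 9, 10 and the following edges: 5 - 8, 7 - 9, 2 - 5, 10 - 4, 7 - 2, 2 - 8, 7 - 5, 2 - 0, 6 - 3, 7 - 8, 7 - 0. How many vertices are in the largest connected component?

6

1 is isolated — a component by itself.
Starting from 4 we can reach 4, 10. That is one component of size 2.
Starting from 3 we can reach 3, 6. That is one component of size 2.
Starting from 0 we can reach 0, 2, 5, 7, 8, 9. That is one component of size 6.
The largest has 6 vertices.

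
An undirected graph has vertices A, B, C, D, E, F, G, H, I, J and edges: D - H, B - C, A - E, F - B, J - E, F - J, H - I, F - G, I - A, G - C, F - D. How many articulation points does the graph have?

Removing F increases the component count from 1 to 2, so F is a cut vertex.
By contrast removing B leaves 1 component; it is not a cut vertex. No other vertex is a cut vertex either.

1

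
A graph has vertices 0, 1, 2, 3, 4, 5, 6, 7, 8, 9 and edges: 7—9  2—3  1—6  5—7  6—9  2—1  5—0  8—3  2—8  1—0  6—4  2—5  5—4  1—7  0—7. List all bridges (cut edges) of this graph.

The edges on the cycle 2-8-3-2 are not bridges since each lies on that cycle.
Every edge lies on some cycle, so there are no bridges.

none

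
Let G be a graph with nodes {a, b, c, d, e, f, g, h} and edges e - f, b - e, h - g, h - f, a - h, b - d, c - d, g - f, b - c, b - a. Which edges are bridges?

The edges on the cycle b-c-d-b are not bridges since each lies on that cycle.
Every edge lies on some cycle, so there are no bridges.

none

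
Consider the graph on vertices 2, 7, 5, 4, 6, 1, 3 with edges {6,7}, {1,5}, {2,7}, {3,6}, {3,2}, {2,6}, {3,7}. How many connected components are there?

3

4 is isolated — a component by itself.
Starting from 1 we can reach 1, 5. That is one component of size 2.
Starting from 2 we can reach 2, 3, 6, 7. That is one component of size 4.
Total: 3 components.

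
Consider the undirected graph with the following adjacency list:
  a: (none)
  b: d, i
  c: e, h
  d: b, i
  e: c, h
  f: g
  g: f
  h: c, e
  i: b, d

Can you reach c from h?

From h we can reach c, e, h, which includes c.

Yes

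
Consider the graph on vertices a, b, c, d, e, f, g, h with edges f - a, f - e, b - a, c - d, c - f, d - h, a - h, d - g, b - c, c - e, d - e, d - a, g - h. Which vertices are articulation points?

none

Removing f, for instance, still leaves 1 component. No single vertex removal increases the component count — the graph has no articulation points.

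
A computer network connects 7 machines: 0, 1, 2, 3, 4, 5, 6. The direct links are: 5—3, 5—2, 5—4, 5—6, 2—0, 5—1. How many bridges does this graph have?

6

removing 2—0 disconnects 2 from 0; removing 5—4 disconnects 5 from 4; removing 3—5 disconnects 3 from 5; removing 6—5 disconnects 6 from 5 — these are bridges.
In total 6 edges are bridges.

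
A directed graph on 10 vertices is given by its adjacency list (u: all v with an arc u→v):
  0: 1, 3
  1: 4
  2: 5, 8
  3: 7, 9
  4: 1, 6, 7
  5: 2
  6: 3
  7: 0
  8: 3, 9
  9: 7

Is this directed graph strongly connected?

No

There is no directed path from 8 to 2, so the graph is not strongly connected.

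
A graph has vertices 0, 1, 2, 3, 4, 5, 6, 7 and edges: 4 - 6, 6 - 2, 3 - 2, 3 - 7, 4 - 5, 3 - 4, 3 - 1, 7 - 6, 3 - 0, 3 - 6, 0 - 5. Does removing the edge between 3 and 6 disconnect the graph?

After removing 3 - 6, the path 3-7-6 still connects them, so the edge is not a bridge.

No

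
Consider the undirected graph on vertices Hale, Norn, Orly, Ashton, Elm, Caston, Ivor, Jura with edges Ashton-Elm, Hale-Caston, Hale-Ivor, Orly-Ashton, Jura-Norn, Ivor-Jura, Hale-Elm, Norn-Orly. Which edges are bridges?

The edges on the cycle Hale-Ivor-Jura-Norn-Orly-Ashton-Elm-Hale are not bridges since each lies on that cycle.
But removing Hale-Caston disconnects Hale from Caston — this is a bridge.

Caston-Hale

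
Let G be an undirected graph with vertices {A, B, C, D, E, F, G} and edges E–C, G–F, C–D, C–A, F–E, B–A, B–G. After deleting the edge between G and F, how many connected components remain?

G and F are still connected via G-B-A-C-E-F, so the component count stays at 1.

1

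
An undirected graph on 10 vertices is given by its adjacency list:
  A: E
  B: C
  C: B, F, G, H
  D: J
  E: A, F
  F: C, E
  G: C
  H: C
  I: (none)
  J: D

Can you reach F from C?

Yes

From C we can reach A, B, C, E, F, G, H, which includes F.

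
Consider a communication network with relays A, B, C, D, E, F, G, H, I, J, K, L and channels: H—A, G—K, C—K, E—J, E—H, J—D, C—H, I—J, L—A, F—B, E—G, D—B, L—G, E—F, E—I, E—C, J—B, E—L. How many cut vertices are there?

1

Removing E increases the component count from 1 to 2, so E is a cut vertex.
By contrast removing D leaves 1 component; it is not a cut vertex. No other vertex is a cut vertex either.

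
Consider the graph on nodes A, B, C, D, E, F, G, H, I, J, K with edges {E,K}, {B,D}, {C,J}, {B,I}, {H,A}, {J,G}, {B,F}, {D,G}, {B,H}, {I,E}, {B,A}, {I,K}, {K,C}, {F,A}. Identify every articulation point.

B

Removing B increases the component count from 1 to 2, so B is a cut vertex.
By contrast removing I leaves 1 component; it is not a cut vertex. No other vertex is a cut vertex either.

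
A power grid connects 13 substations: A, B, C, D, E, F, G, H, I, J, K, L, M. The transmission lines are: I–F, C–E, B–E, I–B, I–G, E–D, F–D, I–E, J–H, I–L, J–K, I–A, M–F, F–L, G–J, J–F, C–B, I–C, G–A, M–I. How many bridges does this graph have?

The edges on the cycle M-I-G-J-F-M are not bridges since each lies on that cycle.
But removing H–J disconnects H from J; removing K–J disconnects K from J — these are bridges.
That makes 2 bridges.

2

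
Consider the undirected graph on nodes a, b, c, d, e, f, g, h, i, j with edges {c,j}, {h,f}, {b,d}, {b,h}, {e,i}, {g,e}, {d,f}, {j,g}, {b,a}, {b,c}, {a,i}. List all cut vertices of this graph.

b

Removing b increases the component count from 1 to 2, so b is a cut vertex.
By contrast removing g leaves 1 component; it is not a cut vertex. No other vertex is a cut vertex either.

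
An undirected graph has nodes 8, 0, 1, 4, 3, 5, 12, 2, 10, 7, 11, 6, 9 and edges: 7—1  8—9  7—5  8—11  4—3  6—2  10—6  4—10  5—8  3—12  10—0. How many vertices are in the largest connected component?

7

Starting from 1 we can reach 1, 5, 7, 8, 9, 11. That is one component of size 6.
Starting from 0 we can reach 0, 2, 3, 4, 6, 10, 12. That is one component of size 7.
The largest has 7 vertices.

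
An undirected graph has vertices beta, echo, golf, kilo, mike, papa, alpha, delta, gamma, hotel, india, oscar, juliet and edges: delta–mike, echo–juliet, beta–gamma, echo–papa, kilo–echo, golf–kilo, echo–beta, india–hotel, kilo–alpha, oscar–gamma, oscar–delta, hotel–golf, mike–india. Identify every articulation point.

Removing echo increases the component count from 1 to 3, so echo is a cut vertex.
Removing kilo increases the component count from 1 to 2, so kilo is a cut vertex.
By contrast removing mike leaves 1 component; it is not a cut vertex. No other vertex is a cut vertex either.

echo, kilo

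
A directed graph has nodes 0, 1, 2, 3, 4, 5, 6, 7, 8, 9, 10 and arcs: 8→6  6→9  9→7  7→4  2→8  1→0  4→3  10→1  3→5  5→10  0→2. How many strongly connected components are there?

1

{0, 1, 2, 3, 4, 5, 6, 7, 8, 9, 10} are all mutually reachable — one SCC of size 11.
That gives 1 strongly connected component.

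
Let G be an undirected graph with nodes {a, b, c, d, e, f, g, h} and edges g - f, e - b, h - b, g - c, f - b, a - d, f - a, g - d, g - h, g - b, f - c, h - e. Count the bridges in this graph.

0

The edges on the cycle g-f-a-d-g are not bridges since each lies on that cycle.
Every edge lies on some cycle, so there are no bridges.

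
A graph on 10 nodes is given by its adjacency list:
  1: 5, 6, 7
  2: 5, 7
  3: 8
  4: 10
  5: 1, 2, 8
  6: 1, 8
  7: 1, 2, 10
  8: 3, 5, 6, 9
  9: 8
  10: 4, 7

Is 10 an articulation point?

Yes

Deleting 10 raises the number of components from 1 to 2, so 10 is a cut vertex.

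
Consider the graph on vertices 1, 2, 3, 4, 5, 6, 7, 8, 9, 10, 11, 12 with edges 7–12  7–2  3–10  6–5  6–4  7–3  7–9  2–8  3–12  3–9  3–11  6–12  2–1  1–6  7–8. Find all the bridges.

The edges on the cycle 7-2-1-6-12-7 are not bridges since each lies on that cycle.
But removing 3–10 disconnects 3 from 10; removing 6–5 disconnects 6 from 5; removing 3–11 disconnects 3 from 11; removing 6–4 disconnects 6 from 4 — these are bridges.

10-3, 11-3, 4-6, 5-6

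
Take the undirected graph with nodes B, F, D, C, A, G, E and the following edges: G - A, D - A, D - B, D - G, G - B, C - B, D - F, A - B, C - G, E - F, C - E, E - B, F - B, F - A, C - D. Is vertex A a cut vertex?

Deleting A leaves 1 component (was 1) (its neighbors B, D, F, G remain connected to each other), so A is not a cut vertex.

No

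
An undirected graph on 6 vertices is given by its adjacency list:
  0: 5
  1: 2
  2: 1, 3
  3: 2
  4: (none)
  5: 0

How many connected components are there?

4 is isolated — a component by itself.
Starting from 0 we can reach 0, 5. That is one component of size 2.
Starting from 1 we can reach 1, 2, 3. That is one component of size 3.
Total: 3 components.

3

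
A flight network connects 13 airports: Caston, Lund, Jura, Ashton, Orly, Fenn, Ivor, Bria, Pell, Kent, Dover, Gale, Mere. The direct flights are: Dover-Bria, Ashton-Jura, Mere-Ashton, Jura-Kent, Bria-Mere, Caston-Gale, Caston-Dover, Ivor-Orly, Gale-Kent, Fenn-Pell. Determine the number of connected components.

4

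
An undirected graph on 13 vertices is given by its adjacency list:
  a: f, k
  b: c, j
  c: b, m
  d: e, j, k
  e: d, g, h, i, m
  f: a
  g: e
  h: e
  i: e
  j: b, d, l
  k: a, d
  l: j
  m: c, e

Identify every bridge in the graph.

a-f, a-k, d-k, e-g, e-h, e-i, j-l

The edges on the cycle m-e-d-j-b-c-m are not bridges since each lies on that cycle.
But removing k-d disconnects k from d; removing e-i disconnects e from i; removing e-h disconnects e from h; removing k-a disconnects k from a — these are bridges.
In total 7 edges are bridges.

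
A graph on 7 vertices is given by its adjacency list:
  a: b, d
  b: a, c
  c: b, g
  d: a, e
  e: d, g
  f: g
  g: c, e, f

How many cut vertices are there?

Removing g increases the component count from 1 to 2, so g is a cut vertex.
By contrast removing a leaves 1 component; it is not a cut vertex. No other vertex is a cut vertex either.

1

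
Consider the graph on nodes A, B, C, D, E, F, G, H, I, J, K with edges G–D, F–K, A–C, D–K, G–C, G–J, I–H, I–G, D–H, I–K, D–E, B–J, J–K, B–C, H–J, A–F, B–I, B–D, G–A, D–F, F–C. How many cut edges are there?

The edges on the cycle B-I-G-A-F-K-D-B are not bridges since each lies on that cycle.
But removing E–D disconnects E from D — this is a bridge.

1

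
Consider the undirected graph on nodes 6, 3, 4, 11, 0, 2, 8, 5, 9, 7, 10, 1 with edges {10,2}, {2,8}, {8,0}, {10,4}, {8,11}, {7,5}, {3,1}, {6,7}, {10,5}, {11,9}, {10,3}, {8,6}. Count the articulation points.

Removing 3 increases the component count from 1 to 2, so 3 is a cut vertex.
Removing 8 increases the component count from 1 to 3, so 8 is a cut vertex.
Removing 10 increases the component count from 1 to 3, so 10 is a cut vertex.
Likewise 11 is a cut vertex.
By contrast removing 2 leaves 1 component; it is not a cut vertex. No other vertex is a cut vertex either.

4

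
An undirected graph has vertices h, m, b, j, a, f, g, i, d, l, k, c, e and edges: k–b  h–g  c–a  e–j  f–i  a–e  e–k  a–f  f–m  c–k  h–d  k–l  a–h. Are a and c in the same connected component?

Yes

From a we can reach a, b, c, d, e, f, g, h, i, j, k, l, m, which includes c.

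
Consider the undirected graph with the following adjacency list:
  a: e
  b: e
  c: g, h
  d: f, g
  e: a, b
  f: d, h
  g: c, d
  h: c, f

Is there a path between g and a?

The component containing g is {c, d, f, g, h}, and a is not in it.

No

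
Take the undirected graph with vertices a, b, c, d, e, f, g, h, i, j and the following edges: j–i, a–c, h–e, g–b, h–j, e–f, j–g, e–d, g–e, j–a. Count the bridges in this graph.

The edges on the cycle h-j-g-e-h are not bridges since each lies on that cycle.
But removing j–a disconnects j from a; removing e–f disconnects e from f; removing c–a disconnects c from a; removing d–e disconnects d from e — these are bridges.
In total 6 edges are bridges.

6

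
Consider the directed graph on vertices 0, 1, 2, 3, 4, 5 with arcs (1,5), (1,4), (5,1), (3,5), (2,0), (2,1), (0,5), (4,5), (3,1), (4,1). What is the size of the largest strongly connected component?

{1, 4, 5} are all mutually reachable — one SCC of size 3.
{0} is an SCC by itself.
{2} is an SCC by itself.
{3} is an SCC by itself.
The largest has 3 vertices.

3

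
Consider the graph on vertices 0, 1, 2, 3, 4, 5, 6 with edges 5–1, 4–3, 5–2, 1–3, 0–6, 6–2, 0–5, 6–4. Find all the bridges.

none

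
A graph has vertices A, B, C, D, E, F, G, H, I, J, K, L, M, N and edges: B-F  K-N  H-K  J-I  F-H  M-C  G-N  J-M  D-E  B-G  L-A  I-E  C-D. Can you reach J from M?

Yes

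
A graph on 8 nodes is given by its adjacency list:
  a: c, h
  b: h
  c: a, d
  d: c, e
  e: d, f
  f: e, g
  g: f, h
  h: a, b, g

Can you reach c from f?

From f we can reach a, b, c, d, e, f, g, h, which includes c.

Yes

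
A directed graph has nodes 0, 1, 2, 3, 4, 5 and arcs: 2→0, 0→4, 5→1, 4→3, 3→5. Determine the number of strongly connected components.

{1} is an SCC by itself.
{0} is an SCC by itself.
{3} is an SCC by itself.
{5} is an SCC by itself.
{4} is an SCC by itself.
(and 1 more singleton SCC)
That gives 6 strongly connected components.

6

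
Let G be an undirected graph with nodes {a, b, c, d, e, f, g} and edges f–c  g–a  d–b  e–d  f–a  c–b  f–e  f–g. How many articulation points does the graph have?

Removing f increases the component count from 1 to 2, so f is a cut vertex.
By contrast removing g leaves 1 component; it is not a cut vertex. No other vertex is a cut vertex either.

1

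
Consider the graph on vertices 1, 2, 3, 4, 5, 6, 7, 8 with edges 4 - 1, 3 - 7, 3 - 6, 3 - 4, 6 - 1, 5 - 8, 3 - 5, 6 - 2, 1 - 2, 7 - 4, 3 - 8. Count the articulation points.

1

Removing 3 increases the component count from 1 to 2, so 3 is a cut vertex.
By contrast removing 5 leaves 1 component; it is not a cut vertex. No other vertex is a cut vertex either.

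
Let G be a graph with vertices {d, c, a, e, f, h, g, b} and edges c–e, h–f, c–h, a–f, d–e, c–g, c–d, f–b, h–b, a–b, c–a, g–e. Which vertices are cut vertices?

Removing c increases the component count from 1 to 2, so c is a cut vertex.
By contrast removing f leaves 1 component; it is not a cut vertex. No other vertex is a cut vertex either.

c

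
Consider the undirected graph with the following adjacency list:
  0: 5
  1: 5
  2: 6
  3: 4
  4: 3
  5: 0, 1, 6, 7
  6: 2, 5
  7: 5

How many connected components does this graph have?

Starting from 3 we can reach 3, 4. That is one component of size 2.
Starting from 0 we can reach 0, 1, 2, 5, 6, 7. That is one component of size 6.
Total: 2 components.

2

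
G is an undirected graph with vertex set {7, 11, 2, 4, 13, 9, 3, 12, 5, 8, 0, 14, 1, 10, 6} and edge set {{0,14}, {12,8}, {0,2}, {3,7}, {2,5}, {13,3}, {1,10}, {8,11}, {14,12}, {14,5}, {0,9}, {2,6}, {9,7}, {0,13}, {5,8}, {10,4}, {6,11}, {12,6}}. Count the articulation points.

Removing 0 increases the component count from 2 to 3, so 0 is a cut vertex.
Removing 10 increases the component count from 2 to 3, so 10 is a cut vertex.
By contrast removing 12 leaves 2 components; it is not a cut vertex. No other vertex is a cut vertex either.

2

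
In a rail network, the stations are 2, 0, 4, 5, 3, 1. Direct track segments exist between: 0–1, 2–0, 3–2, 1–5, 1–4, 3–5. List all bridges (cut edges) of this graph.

1-4

The edges on the cycle 3-2-0-1-5-3 are not bridges since each lies on that cycle.
But removing 1–4 disconnects 1 from 4 — this is a bridge.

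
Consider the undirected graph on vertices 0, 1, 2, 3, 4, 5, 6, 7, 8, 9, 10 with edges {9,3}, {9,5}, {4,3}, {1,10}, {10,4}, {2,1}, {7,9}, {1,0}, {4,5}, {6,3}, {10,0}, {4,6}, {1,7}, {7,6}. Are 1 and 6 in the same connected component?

Yes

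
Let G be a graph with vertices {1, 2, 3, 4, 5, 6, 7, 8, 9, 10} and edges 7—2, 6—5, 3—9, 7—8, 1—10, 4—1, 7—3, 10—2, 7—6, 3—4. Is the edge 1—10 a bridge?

After removing 1—10, the path 1-4-3-7-2-10 still connects them, so the edge is not a bridge.

No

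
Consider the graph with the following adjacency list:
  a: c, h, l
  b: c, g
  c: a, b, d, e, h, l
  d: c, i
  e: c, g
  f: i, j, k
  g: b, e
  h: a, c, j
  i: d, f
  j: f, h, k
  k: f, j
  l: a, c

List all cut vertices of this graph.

c

Removing c increases the component count from 1 to 2, so c is a cut vertex.
By contrast removing j leaves 1 component; it is not a cut vertex. No other vertex is a cut vertex either.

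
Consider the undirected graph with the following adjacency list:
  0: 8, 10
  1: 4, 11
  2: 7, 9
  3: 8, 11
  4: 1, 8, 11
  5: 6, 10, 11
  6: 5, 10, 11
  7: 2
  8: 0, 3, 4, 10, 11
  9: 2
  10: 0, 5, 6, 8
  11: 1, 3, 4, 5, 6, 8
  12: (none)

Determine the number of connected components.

12 is isolated — a component by itself.
Starting from 2 we can reach 2, 7, 9. That is one component of size 3.
Starting from 0 we can reach 0, 1, 3, 4, 5, 6, 8, 10, 11. That is one component of size 9.
Total: 3 components.

3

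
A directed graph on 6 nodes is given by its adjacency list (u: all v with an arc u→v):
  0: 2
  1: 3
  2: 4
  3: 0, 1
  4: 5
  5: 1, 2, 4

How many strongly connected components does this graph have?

1

{0, 1, 2, 3, 4, 5} are all mutually reachable — one SCC of size 6.
That gives 1 strongly connected component.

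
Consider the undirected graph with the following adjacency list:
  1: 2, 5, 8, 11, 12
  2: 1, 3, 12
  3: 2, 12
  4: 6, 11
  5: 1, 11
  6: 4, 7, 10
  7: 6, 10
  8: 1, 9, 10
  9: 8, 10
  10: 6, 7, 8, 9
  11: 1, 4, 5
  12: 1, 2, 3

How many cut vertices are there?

1

Removing 1 increases the component count from 1 to 2, so 1 is a cut vertex.
By contrast removing 7 leaves 1 component; it is not a cut vertex. No other vertex is a cut vertex either.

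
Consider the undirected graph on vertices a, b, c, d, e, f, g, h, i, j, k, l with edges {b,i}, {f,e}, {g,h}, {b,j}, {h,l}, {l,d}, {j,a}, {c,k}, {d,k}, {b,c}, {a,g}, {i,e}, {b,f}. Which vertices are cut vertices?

b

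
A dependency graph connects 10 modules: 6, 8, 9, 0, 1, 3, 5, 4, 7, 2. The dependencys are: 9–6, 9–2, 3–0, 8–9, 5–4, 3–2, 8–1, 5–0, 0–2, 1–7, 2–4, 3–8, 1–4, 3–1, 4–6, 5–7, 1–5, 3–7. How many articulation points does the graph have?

0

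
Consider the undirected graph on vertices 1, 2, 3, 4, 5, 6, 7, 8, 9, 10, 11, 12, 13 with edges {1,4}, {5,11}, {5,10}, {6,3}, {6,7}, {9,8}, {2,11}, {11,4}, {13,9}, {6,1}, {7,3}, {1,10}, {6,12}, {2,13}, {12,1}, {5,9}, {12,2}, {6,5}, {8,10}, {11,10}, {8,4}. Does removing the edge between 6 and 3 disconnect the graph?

No

After removing 6-3, the path 6-7-3 still connects them, so the edge is not a bridge.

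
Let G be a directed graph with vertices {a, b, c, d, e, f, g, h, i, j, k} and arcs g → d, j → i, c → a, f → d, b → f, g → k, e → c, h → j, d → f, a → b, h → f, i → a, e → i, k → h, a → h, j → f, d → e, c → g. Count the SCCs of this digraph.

1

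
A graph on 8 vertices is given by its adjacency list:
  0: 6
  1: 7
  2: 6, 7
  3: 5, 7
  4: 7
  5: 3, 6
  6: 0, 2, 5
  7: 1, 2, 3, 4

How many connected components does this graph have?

1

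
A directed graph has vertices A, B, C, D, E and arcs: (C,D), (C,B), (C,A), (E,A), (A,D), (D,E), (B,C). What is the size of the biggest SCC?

3

{A, D, E} are all mutually reachable — one SCC of size 3.
{B, C} are all mutually reachable — one SCC of size 2.
The largest has 3 vertices.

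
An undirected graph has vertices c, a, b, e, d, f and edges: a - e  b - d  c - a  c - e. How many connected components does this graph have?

f is isolated — a component by itself.
Starting from b we can reach b, d. That is one component of size 2.
Starting from a we can reach a, c, e. That is one component of size 3.
Total: 3 components.

3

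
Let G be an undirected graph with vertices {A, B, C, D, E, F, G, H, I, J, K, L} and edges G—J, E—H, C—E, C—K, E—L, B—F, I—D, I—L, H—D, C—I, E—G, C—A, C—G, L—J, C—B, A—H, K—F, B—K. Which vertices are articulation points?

Removing C increases the component count from 1 to 2, so C is a cut vertex.
By contrast removing K leaves 1 component; it is not a cut vertex. No other vertex is a cut vertex either.

C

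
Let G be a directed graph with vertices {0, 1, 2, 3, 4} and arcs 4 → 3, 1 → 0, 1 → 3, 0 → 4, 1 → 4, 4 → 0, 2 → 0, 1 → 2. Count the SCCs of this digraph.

4

{0, 4} are all mutually reachable — one SCC of size 2.
{2} is an SCC by itself.
{3} is an SCC by itself.
{1} is an SCC by itself.
That gives 4 strongly connected components.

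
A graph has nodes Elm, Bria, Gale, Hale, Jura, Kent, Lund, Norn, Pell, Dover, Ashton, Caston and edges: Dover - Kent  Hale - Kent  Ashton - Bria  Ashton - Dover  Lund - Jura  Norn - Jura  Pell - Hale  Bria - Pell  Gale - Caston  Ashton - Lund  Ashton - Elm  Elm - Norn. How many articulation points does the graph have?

Removing Ashton increases the component count from 2 to 3, so Ashton is a cut vertex.
By contrast removing Lund leaves 2 components; it is not a cut vertex. No other vertex is a cut vertex either.

1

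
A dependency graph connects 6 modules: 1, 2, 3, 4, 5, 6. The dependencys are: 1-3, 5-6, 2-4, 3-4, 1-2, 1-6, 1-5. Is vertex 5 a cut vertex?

Deleting 5 leaves 1 component (was 1) (its neighbors 1, 6 remain connected to each other), so 5 is not a cut vertex.

No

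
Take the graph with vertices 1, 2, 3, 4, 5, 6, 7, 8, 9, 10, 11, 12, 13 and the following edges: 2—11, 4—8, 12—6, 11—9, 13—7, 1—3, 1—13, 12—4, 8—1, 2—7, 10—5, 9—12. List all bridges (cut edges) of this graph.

1-3, 10-5, 12-6

The edges on the cycle 2-11-9-12-4-8-1-13-7-2 are not bridges since each lies on that cycle.
But removing 3—1 disconnects 3 from 1; removing 6—12 disconnects 6 from 12; removing 10—5 disconnects 10 from 5 — these are bridges.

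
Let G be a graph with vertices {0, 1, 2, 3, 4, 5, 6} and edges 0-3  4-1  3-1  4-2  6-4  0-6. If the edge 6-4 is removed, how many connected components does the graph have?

2

6 and 4 are still connected via 6-0-3-1-4, so the component count stays at 2.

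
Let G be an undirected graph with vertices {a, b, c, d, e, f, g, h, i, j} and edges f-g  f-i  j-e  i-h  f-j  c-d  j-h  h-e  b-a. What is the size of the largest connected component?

6

Starting from a we can reach a, b. That is one component of size 2.
Starting from c we can reach c, d. That is one component of size 2.
Starting from e we can reach e, f, g, h, i, j. That is one component of size 6.
The largest has 6 vertices.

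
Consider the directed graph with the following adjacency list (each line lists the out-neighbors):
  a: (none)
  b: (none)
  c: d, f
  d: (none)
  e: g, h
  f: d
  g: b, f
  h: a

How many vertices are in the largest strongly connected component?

1

{c} is an SCC by itself.
{h} is an SCC by itself.
{a} is an SCC by itself.
{e} is an SCC by itself.
{d} is an SCC by itself.
(and 3 more singleton SCCs)
The largest has 1 vertex.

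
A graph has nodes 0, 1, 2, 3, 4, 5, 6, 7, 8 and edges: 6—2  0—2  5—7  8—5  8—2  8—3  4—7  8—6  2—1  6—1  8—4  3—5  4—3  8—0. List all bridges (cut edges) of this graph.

The edges on the cycle 8-6-1-2-8 are not bridges since each lies on that cycle.
Every edge lies on some cycle, so there are no bridges.

none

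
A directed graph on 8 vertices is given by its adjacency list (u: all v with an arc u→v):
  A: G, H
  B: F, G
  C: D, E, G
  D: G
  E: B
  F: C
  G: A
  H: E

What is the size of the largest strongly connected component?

8

{A, B, C, D, E, F, G, H} are all mutually reachable — one SCC of size 8.
The largest has 8 vertices.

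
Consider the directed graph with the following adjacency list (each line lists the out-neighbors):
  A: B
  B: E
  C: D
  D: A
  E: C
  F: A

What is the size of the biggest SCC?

{A, B, C, D, E} are all mutually reachable — one SCC of size 5.
{F} is an SCC by itself.
The largest has 5 vertices.

5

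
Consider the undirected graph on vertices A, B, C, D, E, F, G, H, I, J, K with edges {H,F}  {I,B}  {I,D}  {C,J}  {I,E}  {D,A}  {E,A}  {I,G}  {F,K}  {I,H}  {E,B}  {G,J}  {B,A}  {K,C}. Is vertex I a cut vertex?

Yes

Deleting I raises the number of components from 1 to 2, so I is a cut vertex.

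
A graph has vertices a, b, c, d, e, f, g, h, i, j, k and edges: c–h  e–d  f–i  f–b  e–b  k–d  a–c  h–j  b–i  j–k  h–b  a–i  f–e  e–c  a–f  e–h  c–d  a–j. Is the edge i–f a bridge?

No

After removing i–f, the path i-a-f still connects them, so the edge is not a bridge.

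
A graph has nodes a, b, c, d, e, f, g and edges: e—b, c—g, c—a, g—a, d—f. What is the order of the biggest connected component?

3

Starting from b we can reach b, e. That is one component of size 2.
Starting from d we can reach d, f. That is one component of size 2.
Starting from a we can reach a, c, g. That is one component of size 3.
The largest has 3 vertices.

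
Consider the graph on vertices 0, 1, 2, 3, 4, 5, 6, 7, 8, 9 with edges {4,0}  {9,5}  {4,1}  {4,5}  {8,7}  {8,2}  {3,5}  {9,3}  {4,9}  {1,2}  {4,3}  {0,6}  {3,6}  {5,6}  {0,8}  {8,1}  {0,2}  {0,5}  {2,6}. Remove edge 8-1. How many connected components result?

8 and 1 are still connected via 8-2-1, so the component count stays at 1.

1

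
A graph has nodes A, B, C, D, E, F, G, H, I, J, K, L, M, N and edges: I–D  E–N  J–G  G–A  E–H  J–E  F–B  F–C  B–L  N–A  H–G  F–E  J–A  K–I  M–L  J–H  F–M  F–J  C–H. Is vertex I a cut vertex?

Deleting I raises the number of components from 2 to 3, so I is a cut vertex.

Yes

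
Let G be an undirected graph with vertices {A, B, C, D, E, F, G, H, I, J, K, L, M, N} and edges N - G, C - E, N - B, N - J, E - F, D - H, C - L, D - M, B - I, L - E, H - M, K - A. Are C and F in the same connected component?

From C we can reach C, E, F, L, which includes F.

Yes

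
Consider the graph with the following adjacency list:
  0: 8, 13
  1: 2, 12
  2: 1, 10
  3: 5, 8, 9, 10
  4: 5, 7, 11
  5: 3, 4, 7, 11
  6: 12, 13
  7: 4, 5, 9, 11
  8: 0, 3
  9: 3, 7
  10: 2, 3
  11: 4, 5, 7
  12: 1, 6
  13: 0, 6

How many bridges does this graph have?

0

The edges on the cycle 5-4-11-5 are not bridges since each lies on that cycle.
Every edge lies on some cycle, so there are no bridges.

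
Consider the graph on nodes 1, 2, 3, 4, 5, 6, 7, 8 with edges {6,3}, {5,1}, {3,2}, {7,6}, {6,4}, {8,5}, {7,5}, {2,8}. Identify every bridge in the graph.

1-5, 4-6

The edges on the cycle 7-6-3-2-8-5-7 are not bridges since each lies on that cycle.
But removing 6 - 4 disconnects 6 from 4; removing 5 - 1 disconnects 5 from 1 — these are bridges.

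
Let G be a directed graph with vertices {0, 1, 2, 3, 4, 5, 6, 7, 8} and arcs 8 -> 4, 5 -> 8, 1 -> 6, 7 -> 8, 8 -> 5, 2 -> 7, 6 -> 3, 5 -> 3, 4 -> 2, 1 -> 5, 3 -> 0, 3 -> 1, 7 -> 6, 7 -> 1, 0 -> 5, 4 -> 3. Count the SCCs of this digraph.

{0, 1, 2, 3, 4, 5, 6, 7, 8} are all mutually reachable — one SCC of size 9.
That gives 1 strongly connected component.

1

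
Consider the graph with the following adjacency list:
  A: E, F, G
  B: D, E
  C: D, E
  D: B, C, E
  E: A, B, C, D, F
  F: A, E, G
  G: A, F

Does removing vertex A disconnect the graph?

Deleting A leaves 1 component (was 1) (its neighbors E, F, G remain connected to each other), so A is not a cut vertex.

No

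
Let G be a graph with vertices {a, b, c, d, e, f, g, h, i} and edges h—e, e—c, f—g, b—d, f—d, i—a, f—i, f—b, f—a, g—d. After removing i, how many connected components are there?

2

With i gone, the remaining components are: {c, e, h}; {a, b, d, f, g}.
That is 2 components.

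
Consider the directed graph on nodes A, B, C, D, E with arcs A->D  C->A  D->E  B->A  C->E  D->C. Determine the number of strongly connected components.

3

{A, C, D} are all mutually reachable — one SCC of size 3.
{B} is an SCC by itself.
{E} is an SCC by itself.
That gives 3 strongly connected components.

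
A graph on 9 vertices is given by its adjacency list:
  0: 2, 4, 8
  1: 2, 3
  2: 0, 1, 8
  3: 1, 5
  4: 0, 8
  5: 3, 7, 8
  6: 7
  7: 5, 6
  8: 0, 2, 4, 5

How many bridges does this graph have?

The edges on the cycle 5-3-1-2-0-8-5 are not bridges since each lies on that cycle.
But removing 7-5 disconnects 7 from 5; removing 7-6 disconnects 7 from 6 — these are bridges.
That makes 2 bridges.

2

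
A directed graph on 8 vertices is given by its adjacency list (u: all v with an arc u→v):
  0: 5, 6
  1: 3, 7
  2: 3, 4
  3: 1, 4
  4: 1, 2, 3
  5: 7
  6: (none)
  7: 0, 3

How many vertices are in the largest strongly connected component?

7

{0, 1, 2, 3, 4, 5, 7} are all mutually reachable — one SCC of size 7.
{6} is an SCC by itself.
The largest has 7 vertices.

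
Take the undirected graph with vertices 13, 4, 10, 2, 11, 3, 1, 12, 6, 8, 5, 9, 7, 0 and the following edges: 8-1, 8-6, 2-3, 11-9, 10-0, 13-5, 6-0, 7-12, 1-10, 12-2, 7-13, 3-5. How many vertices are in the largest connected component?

4 is isolated — a component by itself.
Starting from 9 we can reach 9, 11. That is one component of size 2.
Starting from 0 we can reach 0, 1, 6, 8, 10. That is one component of size 5.
Starting from 2 we can reach 2, 3, 5, 7, 12, 13. That is one component of size 6.
The largest has 6 vertices.

6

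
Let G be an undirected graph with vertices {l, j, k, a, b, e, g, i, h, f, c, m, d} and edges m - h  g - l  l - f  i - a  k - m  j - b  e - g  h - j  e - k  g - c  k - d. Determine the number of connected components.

2

Starting from a we can reach a, i. That is one component of size 2.
Starting from b we can reach b, c, d, e, f, g, h, j, k, l, m. That is one component of size 11.
Total: 2 components.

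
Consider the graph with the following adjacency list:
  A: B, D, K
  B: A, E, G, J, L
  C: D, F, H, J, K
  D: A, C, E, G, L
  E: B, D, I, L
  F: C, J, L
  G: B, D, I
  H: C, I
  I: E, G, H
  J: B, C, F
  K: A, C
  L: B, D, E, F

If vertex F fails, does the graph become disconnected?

Deleting F leaves 1 component (was 1) (its neighbors C, J, L remain connected to each other), so F is not a cut vertex.

No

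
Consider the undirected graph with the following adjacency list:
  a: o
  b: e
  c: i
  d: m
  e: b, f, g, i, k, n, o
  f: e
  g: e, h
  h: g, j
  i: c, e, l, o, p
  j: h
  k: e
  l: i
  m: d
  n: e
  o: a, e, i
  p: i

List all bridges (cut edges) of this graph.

a-o, b-e, c-i, d-m, e-f, e-g, e-k, e-n, g-h, h-j, i-l, i-p

The edges on the cycle o-e-i-o are not bridges since each lies on that cycle.
But removing e-n disconnects e from n; removing e-b disconnects e from b; removing i-c disconnects i from c; removing i-l disconnects i from l — these are bridges.
In total 12 edges are bridges.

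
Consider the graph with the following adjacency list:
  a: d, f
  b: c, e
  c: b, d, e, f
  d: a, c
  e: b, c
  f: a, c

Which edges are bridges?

The edges on the cycle c-d-a-f-c are not bridges since each lies on that cycle.
Every edge lies on some cycle, so there are no bridges.

none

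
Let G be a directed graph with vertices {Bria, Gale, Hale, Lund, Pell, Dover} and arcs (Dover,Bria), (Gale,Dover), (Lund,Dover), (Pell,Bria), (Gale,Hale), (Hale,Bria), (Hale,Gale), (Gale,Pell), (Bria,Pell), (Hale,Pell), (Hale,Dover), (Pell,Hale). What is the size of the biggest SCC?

{Bria, Gale, Hale, Pell, Dover} are all mutually reachable — one SCC of size 5.
{Lund} is an SCC by itself.
The largest has 5 vertices.

5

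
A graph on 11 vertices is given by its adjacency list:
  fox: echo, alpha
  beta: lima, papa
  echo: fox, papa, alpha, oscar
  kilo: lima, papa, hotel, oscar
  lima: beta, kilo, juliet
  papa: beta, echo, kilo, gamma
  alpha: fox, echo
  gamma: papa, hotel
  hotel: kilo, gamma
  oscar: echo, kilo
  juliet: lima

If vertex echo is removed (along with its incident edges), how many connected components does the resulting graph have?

2

With echo gone, the remaining components are: {fox, alpha}; {beta, kilo, lima, papa, gamma, hotel, oscar, juliet}.
That is 2 components.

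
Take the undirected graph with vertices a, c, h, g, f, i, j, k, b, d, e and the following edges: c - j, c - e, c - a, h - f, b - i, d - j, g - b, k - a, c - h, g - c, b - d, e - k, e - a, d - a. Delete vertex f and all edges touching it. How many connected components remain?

With f gone, the remaining components are: {a, b, c, d, e, g, h, i, j, k}.
That is 1 component.

1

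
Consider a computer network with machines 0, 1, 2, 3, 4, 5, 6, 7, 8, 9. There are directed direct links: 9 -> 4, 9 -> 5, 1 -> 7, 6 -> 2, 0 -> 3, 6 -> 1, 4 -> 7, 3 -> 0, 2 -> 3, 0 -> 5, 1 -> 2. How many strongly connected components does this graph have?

{0, 3} are all mutually reachable — one SCC of size 2.
{7} is an SCC by itself.
{5} is an SCC by itself.
{1} is an SCC by itself.
{2} is an SCC by itself.
(and 4 more singleton SCCs)
That gives 9 strongly connected components.

9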